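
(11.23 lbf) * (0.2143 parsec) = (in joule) 3.303e+17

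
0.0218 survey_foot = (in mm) 6.645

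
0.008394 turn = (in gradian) 3.358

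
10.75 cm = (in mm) 107.5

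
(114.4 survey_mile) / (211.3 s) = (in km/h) 3137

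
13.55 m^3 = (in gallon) 3580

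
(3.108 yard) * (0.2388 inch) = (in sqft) 0.1855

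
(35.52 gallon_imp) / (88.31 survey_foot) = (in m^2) 0.005999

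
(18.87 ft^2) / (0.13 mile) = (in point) 23.75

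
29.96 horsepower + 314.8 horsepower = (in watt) 2.571e+05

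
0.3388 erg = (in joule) 3.388e-08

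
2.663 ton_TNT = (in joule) 1.114e+10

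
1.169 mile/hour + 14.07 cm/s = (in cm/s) 66.33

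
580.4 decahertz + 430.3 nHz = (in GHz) 5.804e-06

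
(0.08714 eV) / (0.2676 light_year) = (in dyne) 5.515e-31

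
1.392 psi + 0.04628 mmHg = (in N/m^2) 9604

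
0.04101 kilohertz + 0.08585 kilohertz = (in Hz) 126.9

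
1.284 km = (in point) 3.64e+06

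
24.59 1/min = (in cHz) 40.98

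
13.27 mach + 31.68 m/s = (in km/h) 1.638e+04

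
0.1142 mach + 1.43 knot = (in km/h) 142.6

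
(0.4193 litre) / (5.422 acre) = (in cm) 1.911e-06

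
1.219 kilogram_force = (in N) 11.95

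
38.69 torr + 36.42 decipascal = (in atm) 0.05094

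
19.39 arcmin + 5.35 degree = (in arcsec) 2.042e+04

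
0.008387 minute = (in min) 0.008387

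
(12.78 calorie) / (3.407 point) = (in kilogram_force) 4537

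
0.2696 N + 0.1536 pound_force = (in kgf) 0.09716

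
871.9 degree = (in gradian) 968.8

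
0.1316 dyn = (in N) 1.316e-06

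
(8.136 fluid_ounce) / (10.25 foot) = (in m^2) 7.701e-05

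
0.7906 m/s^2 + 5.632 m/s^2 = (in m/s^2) 6.423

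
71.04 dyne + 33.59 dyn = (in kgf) 0.0001067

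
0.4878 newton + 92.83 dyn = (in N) 0.4887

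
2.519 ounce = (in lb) 0.1574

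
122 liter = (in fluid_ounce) 4125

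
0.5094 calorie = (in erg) 2.131e+07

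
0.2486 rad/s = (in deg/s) 14.24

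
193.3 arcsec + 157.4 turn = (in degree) 5.666e+04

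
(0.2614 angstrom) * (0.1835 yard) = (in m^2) 4.386e-12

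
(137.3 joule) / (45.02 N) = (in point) 8645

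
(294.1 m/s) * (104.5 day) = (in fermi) 2.655e+24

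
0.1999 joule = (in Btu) 0.0001895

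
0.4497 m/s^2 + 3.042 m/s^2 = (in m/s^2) 3.492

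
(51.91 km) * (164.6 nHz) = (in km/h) 0.03076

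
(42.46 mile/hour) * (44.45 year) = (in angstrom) 2.661e+20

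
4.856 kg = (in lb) 10.71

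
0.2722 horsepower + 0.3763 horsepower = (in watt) 483.6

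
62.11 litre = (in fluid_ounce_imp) 2186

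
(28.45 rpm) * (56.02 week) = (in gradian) 6.426e+09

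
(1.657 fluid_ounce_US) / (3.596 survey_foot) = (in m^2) 4.471e-05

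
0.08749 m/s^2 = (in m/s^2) 0.08749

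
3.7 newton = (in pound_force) 0.8318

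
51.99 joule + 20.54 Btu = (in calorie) 5192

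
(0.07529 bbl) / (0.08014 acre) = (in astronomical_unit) 2.467e-16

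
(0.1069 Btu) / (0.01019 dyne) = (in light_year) 1.17e-07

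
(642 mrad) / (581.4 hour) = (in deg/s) 1.757e-05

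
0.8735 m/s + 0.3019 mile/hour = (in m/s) 1.008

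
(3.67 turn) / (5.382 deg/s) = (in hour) 0.06819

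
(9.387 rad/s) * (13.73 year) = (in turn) 6.469e+08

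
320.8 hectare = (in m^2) 3.208e+06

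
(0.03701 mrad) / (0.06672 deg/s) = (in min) 0.0005297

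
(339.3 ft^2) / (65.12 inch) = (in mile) 0.01184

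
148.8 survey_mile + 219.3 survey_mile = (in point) 1.679e+09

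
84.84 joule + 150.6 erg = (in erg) 8.484e+08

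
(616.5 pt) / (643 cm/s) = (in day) 3.915e-07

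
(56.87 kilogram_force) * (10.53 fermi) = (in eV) 3.665e+07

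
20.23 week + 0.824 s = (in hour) 3399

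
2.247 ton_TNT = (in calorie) 2.247e+09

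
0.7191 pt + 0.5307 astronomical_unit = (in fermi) 7.939e+25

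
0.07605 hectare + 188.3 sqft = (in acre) 0.1922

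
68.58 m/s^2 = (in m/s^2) 68.58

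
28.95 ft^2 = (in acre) 0.0006646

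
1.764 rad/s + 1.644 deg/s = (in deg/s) 102.7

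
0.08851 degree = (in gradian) 0.09834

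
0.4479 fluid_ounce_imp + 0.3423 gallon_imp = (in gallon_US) 0.4144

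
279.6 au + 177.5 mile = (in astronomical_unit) 279.6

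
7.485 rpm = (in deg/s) 44.91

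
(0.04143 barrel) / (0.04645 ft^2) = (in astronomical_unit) 1.02e-11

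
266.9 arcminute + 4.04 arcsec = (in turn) 0.01236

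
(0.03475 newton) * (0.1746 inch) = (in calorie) 3.683e-05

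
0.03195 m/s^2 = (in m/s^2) 0.03195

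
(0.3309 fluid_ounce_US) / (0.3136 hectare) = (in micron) 0.00312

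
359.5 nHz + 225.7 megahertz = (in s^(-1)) 2.257e+08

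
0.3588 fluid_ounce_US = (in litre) 0.01061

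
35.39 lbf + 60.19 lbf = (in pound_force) 95.58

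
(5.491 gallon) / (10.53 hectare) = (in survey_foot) 6.476e-07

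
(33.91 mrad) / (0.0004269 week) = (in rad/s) 0.0001313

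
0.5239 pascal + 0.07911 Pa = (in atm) 5.951e-06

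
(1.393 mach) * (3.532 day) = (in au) 0.0009676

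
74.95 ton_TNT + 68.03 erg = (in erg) 3.136e+18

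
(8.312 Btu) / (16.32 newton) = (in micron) 5.374e+08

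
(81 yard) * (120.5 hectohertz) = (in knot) 1.735e+06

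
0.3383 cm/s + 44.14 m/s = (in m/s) 44.14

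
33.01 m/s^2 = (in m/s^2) 33.01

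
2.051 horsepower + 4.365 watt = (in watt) 1534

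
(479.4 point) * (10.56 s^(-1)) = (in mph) 3.995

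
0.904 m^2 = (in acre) 0.0002234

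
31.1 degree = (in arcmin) 1866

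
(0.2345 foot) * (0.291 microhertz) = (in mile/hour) 4.653e-08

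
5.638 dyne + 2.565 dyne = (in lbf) 1.844e-05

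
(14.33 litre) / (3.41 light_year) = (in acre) 1.098e-22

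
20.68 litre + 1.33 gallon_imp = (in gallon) 7.06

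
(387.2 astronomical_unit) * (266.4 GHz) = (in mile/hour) 3.452e+25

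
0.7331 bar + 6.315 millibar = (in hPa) 739.4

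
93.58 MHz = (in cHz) 9.358e+09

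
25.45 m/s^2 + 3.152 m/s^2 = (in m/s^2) 28.6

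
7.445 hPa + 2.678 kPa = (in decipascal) 3.422e+04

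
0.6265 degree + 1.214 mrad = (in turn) 0.001933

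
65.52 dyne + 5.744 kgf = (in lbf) 12.66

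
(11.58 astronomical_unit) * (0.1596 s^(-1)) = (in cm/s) 2.765e+13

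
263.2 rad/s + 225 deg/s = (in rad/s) 267.1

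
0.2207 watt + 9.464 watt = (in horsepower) 0.01299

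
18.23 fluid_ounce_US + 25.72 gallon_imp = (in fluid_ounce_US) 3972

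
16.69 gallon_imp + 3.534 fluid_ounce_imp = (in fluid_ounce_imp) 2674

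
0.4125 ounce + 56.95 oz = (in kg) 1.626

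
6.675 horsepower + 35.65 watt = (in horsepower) 6.723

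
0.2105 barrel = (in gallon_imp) 7.362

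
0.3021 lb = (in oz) 4.834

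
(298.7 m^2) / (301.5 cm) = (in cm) 9907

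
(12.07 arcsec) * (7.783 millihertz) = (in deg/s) 2.609e-05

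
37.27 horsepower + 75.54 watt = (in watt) 2.787e+04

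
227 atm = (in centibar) 2.3e+04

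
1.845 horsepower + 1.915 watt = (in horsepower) 1.848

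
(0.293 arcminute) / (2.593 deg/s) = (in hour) 5.231e-07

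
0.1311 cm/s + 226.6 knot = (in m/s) 116.6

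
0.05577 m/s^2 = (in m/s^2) 0.05577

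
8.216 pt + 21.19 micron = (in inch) 0.1149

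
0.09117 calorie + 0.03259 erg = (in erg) 3.815e+06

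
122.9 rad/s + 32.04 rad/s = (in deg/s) 8877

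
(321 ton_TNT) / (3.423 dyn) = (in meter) 3.924e+16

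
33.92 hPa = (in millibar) 33.92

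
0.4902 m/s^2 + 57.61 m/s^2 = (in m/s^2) 58.1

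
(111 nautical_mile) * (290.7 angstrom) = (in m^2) 0.005976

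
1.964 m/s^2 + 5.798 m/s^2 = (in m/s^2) 7.762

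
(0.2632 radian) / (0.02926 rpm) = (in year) 2.724e-06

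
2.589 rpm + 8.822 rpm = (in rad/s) 1.195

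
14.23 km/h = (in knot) 7.684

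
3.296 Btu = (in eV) 2.17e+22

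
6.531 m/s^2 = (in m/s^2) 6.531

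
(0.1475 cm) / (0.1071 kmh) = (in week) 8.198e-08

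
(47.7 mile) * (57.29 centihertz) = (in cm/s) 4.398e+06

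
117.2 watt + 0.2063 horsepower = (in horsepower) 0.3635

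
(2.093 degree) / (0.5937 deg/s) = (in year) 1.118e-07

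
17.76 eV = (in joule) 2.845e-18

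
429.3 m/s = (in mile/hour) 960.3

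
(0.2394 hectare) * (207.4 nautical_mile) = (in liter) 9.195e+11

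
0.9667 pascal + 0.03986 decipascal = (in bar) 9.707e-06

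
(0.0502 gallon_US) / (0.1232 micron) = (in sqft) 1.66e+04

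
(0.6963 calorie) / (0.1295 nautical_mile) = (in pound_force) 0.002731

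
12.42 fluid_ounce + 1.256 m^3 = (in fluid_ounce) 4.248e+04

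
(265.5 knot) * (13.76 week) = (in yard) 1.243e+09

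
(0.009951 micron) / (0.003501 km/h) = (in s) 1.023e-05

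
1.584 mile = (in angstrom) 2.549e+13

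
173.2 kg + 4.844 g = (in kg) 173.2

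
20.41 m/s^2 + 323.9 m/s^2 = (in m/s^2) 344.3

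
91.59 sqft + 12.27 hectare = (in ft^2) 1.321e+06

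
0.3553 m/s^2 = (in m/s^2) 0.3553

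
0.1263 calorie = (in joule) 0.5284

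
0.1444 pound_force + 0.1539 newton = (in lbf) 0.179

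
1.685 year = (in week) 87.86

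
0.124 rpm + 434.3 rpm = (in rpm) 434.4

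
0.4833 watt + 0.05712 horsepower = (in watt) 43.08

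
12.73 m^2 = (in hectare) 0.001273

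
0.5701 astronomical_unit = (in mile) 5.299e+07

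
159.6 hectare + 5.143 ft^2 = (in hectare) 159.6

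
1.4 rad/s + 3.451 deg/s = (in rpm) 13.94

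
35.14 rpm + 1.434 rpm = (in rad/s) 3.83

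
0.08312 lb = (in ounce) 1.33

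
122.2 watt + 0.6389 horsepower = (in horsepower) 0.8028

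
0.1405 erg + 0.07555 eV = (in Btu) 1.332e-11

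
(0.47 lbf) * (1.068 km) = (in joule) 2233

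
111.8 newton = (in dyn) 1.118e+07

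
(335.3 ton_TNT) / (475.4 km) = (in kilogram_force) 3.009e+05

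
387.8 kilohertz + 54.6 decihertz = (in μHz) 3.878e+11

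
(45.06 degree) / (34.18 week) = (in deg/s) 2.18e-06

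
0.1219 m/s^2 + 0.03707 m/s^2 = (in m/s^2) 0.159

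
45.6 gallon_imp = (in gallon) 54.76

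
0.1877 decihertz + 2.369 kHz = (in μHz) 2.369e+09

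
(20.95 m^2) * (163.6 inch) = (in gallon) 2.3e+04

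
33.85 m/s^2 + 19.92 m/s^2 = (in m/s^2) 53.77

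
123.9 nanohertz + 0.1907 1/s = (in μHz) 1.907e+05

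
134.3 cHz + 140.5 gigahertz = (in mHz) 1.405e+14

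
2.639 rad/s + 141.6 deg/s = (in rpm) 48.8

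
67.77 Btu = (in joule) 7.15e+04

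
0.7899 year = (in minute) 4.152e+05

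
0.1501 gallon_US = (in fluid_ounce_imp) 20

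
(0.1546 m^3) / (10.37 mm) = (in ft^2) 160.5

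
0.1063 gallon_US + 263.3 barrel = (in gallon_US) 1.106e+04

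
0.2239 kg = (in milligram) 2.239e+05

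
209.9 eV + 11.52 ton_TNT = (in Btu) 4.568e+07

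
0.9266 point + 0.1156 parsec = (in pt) 1.011e+19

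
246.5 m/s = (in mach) 0.7239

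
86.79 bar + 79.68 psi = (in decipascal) 9.228e+07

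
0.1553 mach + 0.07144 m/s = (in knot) 102.9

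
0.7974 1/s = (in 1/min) 47.84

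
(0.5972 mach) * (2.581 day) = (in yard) 4.959e+07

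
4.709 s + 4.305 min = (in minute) 4.383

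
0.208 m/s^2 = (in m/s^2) 0.208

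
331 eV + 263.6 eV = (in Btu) 9.029e-20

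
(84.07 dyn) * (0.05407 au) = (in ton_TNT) 0.001625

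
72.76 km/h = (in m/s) 20.21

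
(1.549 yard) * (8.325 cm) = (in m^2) 0.1179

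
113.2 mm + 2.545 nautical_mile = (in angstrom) 4.713e+13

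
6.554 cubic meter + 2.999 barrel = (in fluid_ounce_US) 2.377e+05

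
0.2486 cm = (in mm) 2.486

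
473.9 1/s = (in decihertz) 4739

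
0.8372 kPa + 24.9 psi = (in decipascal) 1.725e+06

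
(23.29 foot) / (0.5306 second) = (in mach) 0.03929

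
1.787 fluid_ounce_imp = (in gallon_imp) 0.01117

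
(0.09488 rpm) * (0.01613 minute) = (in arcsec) 1983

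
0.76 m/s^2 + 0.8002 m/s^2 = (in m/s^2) 1.56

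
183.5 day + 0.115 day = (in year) 0.5031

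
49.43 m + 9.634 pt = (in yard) 54.06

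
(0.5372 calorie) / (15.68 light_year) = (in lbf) 3.406e-18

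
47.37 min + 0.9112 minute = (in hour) 0.8047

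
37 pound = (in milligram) 1.678e+07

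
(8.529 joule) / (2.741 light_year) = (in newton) 3.289e-16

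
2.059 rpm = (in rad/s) 0.2156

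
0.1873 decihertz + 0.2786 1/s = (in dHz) 2.973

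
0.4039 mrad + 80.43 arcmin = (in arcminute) 81.82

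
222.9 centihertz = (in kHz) 0.002229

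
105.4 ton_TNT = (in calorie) 1.054e+11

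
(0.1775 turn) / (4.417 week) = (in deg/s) 2.392e-05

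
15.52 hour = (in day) 0.6467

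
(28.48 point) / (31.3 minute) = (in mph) 1.197e-05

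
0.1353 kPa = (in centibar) 0.1353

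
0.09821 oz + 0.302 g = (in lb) 0.006804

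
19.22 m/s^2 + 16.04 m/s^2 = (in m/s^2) 35.26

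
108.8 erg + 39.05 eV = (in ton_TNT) 2.6e-15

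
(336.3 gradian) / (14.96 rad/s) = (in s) 0.3531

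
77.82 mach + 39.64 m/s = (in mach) 77.94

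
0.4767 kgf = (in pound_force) 1.051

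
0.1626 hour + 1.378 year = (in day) 503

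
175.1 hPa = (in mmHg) 131.3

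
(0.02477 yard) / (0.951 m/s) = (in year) 7.552e-10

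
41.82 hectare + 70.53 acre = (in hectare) 70.36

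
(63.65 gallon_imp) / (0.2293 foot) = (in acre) 0.001023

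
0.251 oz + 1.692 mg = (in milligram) 7117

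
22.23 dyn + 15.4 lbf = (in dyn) 6.85e+06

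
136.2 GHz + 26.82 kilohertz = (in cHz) 1.362e+13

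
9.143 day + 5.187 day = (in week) 2.047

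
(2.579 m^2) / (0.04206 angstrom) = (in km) 6.132e+08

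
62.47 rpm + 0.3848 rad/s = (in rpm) 66.14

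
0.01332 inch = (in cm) 0.03383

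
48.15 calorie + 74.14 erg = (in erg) 2.015e+09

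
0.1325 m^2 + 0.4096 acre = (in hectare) 0.1658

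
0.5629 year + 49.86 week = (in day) 554.5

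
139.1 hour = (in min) 8346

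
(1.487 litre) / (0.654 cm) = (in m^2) 0.2274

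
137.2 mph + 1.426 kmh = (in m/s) 61.73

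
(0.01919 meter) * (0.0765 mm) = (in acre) 3.628e-10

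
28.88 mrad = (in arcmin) 99.28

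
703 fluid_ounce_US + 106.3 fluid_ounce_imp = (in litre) 23.81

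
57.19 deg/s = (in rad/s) 0.9982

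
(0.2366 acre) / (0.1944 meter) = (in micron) 4.925e+09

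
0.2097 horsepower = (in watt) 156.4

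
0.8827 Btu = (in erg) 9.313e+09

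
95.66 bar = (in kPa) 9566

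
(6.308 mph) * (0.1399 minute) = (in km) 0.02367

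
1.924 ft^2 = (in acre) 4.417e-05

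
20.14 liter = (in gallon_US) 5.32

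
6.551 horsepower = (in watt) 4885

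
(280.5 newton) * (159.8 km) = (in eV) 2.798e+26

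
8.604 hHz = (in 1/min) 5.162e+04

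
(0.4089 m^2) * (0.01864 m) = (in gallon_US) 2.013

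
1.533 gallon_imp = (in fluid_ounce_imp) 245.3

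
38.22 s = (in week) 6.319e-05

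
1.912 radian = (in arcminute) 6573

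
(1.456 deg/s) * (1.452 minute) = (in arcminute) 7611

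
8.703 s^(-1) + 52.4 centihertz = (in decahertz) 0.9227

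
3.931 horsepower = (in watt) 2931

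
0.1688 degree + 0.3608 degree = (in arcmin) 31.78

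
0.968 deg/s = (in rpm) 0.1613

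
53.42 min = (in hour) 0.8903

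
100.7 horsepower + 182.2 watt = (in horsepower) 100.9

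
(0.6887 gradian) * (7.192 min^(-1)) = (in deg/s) 0.0743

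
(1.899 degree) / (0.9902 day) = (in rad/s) 3.874e-07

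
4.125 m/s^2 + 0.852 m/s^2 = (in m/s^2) 4.977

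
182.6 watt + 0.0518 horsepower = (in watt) 221.2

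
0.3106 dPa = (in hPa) 0.0003106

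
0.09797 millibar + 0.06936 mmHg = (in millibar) 0.1904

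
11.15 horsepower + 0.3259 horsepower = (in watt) 8558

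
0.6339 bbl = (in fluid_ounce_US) 3408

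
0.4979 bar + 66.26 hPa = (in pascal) 5.642e+04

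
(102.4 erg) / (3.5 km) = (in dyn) 0.0002926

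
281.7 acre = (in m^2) 1.14e+06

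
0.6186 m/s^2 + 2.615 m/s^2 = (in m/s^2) 3.234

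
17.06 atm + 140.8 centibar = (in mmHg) 1.402e+04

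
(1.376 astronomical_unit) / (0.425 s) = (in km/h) 1.744e+12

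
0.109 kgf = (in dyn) 1.069e+05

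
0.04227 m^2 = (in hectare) 4.227e-06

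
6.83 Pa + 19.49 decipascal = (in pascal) 8.779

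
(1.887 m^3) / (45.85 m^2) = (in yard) 0.04501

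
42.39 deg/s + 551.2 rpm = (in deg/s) 3350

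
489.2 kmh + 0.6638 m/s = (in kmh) 491.6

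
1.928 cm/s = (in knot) 0.03748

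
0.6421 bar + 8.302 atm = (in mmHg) 6791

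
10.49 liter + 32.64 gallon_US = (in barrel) 0.8431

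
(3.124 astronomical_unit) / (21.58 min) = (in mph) 8.074e+08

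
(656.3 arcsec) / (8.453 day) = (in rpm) 4.16e-08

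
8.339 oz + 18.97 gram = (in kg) 0.2554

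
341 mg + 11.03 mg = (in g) 0.352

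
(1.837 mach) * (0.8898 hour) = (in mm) 2.004e+09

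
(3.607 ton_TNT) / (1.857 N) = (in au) 0.05433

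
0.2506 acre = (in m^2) 1014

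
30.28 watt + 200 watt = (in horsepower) 0.3088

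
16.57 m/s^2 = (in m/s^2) 16.57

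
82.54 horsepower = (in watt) 6.155e+04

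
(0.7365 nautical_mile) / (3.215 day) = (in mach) 1.442e-05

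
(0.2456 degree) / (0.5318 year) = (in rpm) 2.441e-09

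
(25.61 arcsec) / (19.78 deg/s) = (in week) 5.947e-10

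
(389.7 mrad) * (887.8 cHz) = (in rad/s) 3.46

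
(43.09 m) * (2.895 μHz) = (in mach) 3.664e-07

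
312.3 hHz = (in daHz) 3123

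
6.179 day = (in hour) 148.3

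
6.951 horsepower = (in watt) 5183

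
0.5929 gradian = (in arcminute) 32.02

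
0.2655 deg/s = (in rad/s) 0.004634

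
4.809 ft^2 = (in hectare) 4.468e-05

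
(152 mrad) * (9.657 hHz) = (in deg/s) 8410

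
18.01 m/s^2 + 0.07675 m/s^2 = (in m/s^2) 18.09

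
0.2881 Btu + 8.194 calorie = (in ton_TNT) 8.084e-08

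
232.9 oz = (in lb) 14.56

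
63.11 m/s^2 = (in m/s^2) 63.11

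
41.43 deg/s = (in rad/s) 0.7231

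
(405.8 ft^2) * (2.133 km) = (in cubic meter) 8.041e+04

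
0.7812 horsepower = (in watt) 582.5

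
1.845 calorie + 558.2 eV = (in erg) 7.719e+07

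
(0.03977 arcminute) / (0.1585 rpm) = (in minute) 1.162e-05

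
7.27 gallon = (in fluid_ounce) 930.6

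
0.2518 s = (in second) 0.2518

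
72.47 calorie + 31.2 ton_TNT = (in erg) 1.305e+18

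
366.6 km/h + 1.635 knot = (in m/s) 102.7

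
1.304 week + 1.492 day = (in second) 9.176e+05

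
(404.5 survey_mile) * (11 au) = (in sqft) 1.153e+19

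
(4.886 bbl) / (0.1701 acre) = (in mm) 1.128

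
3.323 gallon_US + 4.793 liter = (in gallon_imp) 3.821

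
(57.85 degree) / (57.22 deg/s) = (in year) 3.206e-08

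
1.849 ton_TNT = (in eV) 4.829e+28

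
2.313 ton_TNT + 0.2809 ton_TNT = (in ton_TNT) 2.594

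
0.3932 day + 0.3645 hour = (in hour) 9.801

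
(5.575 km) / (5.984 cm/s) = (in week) 0.154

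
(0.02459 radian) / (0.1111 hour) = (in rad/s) 6.148e-05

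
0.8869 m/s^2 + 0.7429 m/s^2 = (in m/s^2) 1.63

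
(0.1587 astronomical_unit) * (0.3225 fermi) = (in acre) 1.892e-09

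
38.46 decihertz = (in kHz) 0.003846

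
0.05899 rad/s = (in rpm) 0.5633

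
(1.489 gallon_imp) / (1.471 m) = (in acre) 1.137e-06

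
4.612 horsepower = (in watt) 3439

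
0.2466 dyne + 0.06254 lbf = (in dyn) 2.782e+04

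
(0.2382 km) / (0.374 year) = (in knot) 3.926e-05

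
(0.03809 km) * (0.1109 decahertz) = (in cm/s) 4224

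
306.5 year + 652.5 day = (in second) 9.722e+09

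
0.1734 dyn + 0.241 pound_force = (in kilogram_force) 0.1093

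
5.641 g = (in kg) 0.005641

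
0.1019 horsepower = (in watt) 75.99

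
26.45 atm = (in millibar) 2.68e+04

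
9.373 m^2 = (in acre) 0.002316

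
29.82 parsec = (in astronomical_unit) 6.151e+06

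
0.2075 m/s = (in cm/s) 20.75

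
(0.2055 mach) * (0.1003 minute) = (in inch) 1.658e+04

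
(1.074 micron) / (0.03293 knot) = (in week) 1.048e-10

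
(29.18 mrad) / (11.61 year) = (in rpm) 7.611e-10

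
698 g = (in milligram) 6.98e+05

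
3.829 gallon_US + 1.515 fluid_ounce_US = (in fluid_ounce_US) 491.6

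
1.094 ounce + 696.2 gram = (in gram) 727.2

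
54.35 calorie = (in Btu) 0.2155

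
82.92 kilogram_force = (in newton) 813.2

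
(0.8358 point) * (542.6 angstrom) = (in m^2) 1.6e-11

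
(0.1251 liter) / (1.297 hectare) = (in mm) 9.645e-06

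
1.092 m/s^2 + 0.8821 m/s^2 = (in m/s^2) 1.974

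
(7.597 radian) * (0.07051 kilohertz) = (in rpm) 5115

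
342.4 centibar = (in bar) 3.424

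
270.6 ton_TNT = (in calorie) 2.706e+11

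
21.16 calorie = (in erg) 8.853e+08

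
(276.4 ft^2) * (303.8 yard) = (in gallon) 1.884e+06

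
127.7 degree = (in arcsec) 4.597e+05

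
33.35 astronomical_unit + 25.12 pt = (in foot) 1.637e+13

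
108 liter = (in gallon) 28.53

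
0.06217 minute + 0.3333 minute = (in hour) 0.006591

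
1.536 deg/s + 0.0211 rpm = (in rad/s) 0.02902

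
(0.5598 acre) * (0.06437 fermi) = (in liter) 1.458e-10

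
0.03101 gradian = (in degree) 0.02791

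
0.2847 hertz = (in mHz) 284.7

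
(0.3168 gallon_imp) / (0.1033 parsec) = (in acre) 1.116e-22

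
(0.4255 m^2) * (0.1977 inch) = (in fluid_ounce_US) 72.25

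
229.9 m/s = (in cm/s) 2.299e+04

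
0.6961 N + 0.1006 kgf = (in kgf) 0.1716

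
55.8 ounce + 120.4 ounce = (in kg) 4.995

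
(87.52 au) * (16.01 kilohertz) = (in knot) 4.075e+17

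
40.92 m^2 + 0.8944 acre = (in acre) 0.9045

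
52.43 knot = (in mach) 0.07921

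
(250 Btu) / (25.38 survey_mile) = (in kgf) 0.6585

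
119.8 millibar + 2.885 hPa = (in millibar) 122.7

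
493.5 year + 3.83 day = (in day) 1.801e+05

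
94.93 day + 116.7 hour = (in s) 8.622e+06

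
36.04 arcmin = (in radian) 0.01048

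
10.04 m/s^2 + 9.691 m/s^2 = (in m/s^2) 19.73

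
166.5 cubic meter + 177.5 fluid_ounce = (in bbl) 1047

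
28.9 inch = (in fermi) 7.341e+14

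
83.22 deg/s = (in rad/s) 1.452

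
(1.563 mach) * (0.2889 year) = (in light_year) 5.125e-07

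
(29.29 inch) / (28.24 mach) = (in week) 1.279e-10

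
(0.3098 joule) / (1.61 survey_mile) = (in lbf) 2.688e-05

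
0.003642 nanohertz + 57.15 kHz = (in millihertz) 5.715e+07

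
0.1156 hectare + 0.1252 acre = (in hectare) 0.1663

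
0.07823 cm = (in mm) 0.7823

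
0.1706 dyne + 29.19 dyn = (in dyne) 29.36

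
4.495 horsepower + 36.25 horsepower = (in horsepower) 40.74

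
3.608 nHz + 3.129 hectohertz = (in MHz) 0.0003129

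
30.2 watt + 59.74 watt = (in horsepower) 0.1206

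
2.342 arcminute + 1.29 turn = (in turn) 1.29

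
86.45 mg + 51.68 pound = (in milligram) 2.344e+07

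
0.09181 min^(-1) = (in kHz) 1.53e-06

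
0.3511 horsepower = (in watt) 261.8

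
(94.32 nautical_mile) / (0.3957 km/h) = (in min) 2.649e+04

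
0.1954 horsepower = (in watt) 145.7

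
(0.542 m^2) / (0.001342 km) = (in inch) 15.9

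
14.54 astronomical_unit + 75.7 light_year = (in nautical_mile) 3.867e+14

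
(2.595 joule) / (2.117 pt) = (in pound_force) 781.1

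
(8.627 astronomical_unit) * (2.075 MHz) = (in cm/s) 2.678e+20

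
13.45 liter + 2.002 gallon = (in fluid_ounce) 711.1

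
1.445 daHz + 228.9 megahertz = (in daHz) 2.289e+07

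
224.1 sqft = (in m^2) 20.82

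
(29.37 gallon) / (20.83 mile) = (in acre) 8.195e-10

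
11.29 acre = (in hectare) 4.569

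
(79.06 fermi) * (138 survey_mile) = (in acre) 4.339e-12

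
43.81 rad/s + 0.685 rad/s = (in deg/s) 2549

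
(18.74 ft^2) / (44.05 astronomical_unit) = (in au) 1.766e-24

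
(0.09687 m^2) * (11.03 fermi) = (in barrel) 6.721e-15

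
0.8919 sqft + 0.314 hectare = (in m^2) 3140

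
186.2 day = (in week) 26.6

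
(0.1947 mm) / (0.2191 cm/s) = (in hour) 2.468e-05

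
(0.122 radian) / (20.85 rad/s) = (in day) 6.772e-08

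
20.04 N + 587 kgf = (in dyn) 5.777e+08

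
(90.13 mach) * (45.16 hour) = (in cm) 4.989e+11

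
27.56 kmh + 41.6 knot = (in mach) 0.08533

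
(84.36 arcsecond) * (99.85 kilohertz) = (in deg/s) 2340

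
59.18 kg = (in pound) 130.5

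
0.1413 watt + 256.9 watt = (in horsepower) 0.3447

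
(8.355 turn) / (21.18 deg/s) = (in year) 4.503e-06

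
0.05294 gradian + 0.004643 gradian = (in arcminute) 3.109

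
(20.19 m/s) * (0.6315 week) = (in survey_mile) 4792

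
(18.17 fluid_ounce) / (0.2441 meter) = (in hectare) 2.201e-07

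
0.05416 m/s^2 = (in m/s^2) 0.05416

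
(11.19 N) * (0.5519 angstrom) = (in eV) 3.855e+09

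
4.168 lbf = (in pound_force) 4.168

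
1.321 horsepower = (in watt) 985.1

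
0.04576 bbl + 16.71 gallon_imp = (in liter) 83.24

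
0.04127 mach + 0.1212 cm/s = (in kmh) 50.59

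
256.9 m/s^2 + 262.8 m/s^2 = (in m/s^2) 519.7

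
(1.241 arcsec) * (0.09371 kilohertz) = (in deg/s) 0.0323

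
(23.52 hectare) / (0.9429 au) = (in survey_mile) 1.036e-09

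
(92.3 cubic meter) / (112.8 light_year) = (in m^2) 8.649e-17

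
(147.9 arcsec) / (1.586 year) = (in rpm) 1.369e-10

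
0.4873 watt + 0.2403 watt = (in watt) 0.7276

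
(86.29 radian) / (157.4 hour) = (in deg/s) 0.008725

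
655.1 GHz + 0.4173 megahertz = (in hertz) 6.551e+11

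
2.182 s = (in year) 6.919e-08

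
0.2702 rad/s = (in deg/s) 15.48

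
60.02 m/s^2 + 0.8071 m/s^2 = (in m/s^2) 60.83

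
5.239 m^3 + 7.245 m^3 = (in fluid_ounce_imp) 4.394e+05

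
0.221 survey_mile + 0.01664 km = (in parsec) 1.207e-14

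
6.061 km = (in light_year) 6.406e-13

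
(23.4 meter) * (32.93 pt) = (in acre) 6.717e-05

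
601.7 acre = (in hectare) 243.5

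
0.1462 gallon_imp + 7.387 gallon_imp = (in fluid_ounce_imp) 1205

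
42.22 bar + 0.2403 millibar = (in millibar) 4.222e+04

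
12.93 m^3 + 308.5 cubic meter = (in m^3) 321.4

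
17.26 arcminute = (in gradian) 0.3196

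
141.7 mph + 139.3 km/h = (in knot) 198.3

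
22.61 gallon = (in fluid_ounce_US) 2894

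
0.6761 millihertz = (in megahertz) 6.761e-10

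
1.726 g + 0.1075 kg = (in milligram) 1.092e+05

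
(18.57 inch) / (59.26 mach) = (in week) 3.865e-11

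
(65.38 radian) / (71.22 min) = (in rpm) 0.1461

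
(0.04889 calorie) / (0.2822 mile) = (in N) 0.0004504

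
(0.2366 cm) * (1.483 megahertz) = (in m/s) 3509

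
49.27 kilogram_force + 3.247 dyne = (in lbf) 108.6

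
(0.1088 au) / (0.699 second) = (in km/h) 8.383e+10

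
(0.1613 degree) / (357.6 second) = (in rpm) 7.518e-05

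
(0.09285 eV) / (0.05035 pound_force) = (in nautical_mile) 3.586e-23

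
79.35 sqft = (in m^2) 7.372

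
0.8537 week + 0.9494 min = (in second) 5.164e+05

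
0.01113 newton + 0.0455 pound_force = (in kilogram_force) 0.02177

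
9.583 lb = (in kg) 4.347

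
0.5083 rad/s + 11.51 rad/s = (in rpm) 114.8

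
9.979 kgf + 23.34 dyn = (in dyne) 9.786e+06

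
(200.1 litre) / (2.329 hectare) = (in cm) 0.0008592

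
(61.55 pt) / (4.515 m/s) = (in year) 1.525e-10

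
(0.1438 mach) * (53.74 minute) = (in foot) 5.18e+05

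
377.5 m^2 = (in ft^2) 4063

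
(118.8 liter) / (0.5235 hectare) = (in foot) 7.445e-05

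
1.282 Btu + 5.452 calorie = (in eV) 8.585e+21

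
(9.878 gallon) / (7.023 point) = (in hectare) 0.001509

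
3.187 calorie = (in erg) 1.333e+08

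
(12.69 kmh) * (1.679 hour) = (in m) 2.131e+04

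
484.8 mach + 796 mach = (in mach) 1281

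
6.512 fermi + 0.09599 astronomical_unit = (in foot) 4.711e+10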